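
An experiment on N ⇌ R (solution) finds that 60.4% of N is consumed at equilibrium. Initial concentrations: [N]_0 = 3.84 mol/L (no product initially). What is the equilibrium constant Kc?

Let X = conversion of N.
Concentrations: [N] = 3.84 − 3.84X; [R] = 3.84X.
At X = 0.604: [N] = 1.52, [R] = 2.32.
Kc = [R] / ([N]) = 1.53.

Kc = 1.53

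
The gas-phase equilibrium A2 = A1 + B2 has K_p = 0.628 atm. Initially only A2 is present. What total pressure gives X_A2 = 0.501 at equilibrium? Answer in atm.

Take 1 mol A2 as basis and let X be its fractional conversion, so ξ = X.
Mole table: n_A2 = 1 − X; n_A1 = X; n_B2 = X.
Total moles n_T = 1 + X.
K_p = p_A1 p_B2 / (p_A2) with p_i = (n_i/n_T)·P.
At X = 0.501: the mole-fraction product g(X) = Π y_i^ν_i = 0.3351. Since K_p = g(X)·P^{1}, P = (K_p/g)^(1/1) = (0.628/0.3351)^(1/1) = 1.87 atm.

P = 1.87 atm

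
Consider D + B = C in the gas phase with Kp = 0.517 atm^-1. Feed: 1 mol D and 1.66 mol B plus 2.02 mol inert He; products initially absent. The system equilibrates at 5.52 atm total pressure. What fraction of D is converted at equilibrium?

X = 0.450

Take 1 mol D as basis and let X be its fractional conversion, so ξ = X.
Species balance: n_D = 1 − X; n_B = 1.66 − X; n_C = X; n_I = 2.02 (inert).
Total moles n_T = 4.68 − X.
Mole fractions y_i = n_i/n_T; Kp = p_C / (p_D p_B) with p_i = y_i·P.
This yields a degree-2 equation in X; solving on (0,1), X = 0.450.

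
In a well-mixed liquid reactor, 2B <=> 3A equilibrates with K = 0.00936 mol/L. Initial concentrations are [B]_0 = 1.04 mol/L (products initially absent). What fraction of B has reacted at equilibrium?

Let X = conversion of B; extent ξ = 1.04X/2 mol/L.
Concentrations: [B] = 1.04 − 1.04X; [A] = 1.56X.
K = [A]^3 / ([B]^2).
Equating to 0.00936 mol/L: the physical root is X = 0.127.

X = 0.127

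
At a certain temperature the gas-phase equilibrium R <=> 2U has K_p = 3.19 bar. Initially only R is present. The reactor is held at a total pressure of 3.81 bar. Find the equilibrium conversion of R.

Take 1 mol R as basis and let X be its fractional conversion, so ξ = X.
Moles: n_R = 1 − X; n_U = 2X.
Summing: n_T = 1 + X.
y_i = n_i/n_T, p_i = y_i·P. K_p = p_U^2 / (p_R).
Substituting and setting equal to 3.19 bar gives a polynomial in X; the root in (0,1) is X = 0.416.

X = 0.416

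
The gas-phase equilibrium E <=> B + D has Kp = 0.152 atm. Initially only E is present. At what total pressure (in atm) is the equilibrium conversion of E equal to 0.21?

Basis: 1 mol E initially; let X = conversion of E. Extent ξ = X.
Moles: n_E = 1 − X; n_B = X; n_D = X.
Summing: n_T = 1 + X.
Kp = p_B p_D / (p_E) with p_i = (n_i/n_T)·P.
At X = 0.21: the mole-fraction product g(X) = Π y_i^ν_i = 0.04613. Since Kp = g(X)·P^{1}, P = (Kp/g)^(1/1) = (0.152/0.04613)^(1/1) = 3.29 atm.

P = 3.29 atm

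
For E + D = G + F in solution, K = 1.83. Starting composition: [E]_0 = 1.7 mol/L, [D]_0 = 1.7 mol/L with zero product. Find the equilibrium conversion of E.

Let X = conversion of E; extent ξ = 1.7·X mol/L.
Concentrations: [E] = 1.7 − 1.7X; [D] = 1.7 − 1.7X; [G] = 1.7X; [F] = 1.7X.
K = [G] [F] / ([E] [D]).
Solving K = 1.83 for X ∈ (0,1): X = 0.575.

X = 0.575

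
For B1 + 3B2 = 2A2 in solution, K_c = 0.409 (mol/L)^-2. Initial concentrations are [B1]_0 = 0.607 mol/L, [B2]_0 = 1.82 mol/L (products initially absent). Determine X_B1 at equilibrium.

Let X = conversion of B1; extent ξ = 0.607·X mol/L.
Concentrations: [B1] = 0.607 − 0.607X; [B2] = 1.82 − 1.82X; [A2] = 1.21X.
K_c = [A2]^2 / ([B1] [B2]^3).
Equating to 0.409 (mol/L)^-2: the physical root is X = 0.383.

X = 0.383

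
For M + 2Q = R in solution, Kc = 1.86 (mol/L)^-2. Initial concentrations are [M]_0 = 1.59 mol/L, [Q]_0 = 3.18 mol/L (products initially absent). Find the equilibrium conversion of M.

Let X = conversion of M; extent ξ = 1.59·X mol/L.
Concentrations: [M] = 1.59 − 1.59X; [Q] = 3.18 − 3.18X; [R] = 1.59X.
Kc = [R] / ([M] [Q]^2).
Setting equal to 1.86 and solving for X on (0,1) gives X = 0.671.

X = 0.671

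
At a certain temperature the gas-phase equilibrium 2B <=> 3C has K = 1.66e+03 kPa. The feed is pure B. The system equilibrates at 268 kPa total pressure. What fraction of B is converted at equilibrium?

X = 0.658

Basis: 1 mol B initially; let X = conversion of B. Extent ξ = 0.5X.
Mole table: n_B = 1 − X; n_C = 1.5X.
n_T = Σnᵢ = 1 + 0.5X.
With p_i = (n_i/n_T)P, K = p_C^3 / (p_B^2).
Equating to 1.66e+03 kPa and solving on 0 < X < 1: X = 0.658.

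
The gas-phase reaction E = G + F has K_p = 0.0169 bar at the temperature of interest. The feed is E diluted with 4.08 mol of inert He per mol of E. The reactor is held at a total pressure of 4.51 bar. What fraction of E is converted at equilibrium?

Take 1 mol E as basis and let X be its fractional conversion, so ξ = X.
Moles: n_E = 1 − X; n_G = X; n_F = X; n_I = 4.08 (inert).
Summing: n_T = 5.08 + X.
Mole fractions y_i = n_i/n_T; K_p = p_G p_F / (p_E) with p_i = y_i·P.
Equating to 0.0169 bar and solving on 0 < X < 1: X = 0.130.

X = 0.130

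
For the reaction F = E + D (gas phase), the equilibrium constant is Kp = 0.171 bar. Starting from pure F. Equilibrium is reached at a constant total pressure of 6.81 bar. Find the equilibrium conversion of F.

Take 1 mol F as basis and let X be its fractional conversion, so ξ = X.
Moles: n_F = 1 − X; n_E = X; n_D = X.
Total moles n_T = 1 + X.
With p_i = (n_i/n_T)P, Kp = p_E p_D / (p_F).
Substituting and setting equal to 0.171 bar gives a polynomial in X; the root in (0,1) is X = 0.157.

X = 0.157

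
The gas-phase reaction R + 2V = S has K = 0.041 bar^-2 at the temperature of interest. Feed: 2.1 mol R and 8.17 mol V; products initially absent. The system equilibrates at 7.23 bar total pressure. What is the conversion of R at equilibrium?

X = 0.538

Take 2.1 mol R as basis and let X be its fractional conversion, so ξ = 2.1X.
Moles: n_R = 2.1 − 2.1X; n_V = 8.17 − 4.2X; n_S = 2.1X.
Total moles n_T = 10.3 − 4.2X.
Mole fractions y_i = n_i/n_T; K = p_S / (p_R p_V^2) with p_i = y_i·P.
Setting this equal to 0.041 bar^-2 and taking the physical root (0 < X < 1) gives X = 0.538.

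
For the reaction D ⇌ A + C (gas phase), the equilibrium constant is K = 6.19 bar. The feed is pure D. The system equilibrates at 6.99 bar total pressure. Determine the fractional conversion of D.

X = 0.685

Basis: 1 mol D initially; let X = conversion of D. Extent ξ = X.
Mole table: n_D = 1 − X; n_A = X; n_C = X.
Total moles n_T = 1 + X.
Mole fractions y_i = n_i/n_T; K = p_A p_C / (p_D) with p_i = y_i·P.
Equating to 6.19 bar and solving on 0 < X < 1: X = 0.685.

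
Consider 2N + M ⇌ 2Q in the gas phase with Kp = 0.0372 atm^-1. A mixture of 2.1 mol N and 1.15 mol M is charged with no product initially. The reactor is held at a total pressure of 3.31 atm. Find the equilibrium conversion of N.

Let X = conversion of N (basis 2.1 mol N); extent of reaction ξ = 1.05X.
Mole table: n_N = 2.1 − 2.1X; n_M = 1.15 − 1.05X; n_Q = 2.1X.
n_T = Σnᵢ = 3.25 − 1.05X.
With p_i = (n_i/n_T)P, Kp = p_Q^2 / (p_N^2 p_M).
This yields a degree-3 equation in X; solving on (0,1), X = 0.165.

X = 0.165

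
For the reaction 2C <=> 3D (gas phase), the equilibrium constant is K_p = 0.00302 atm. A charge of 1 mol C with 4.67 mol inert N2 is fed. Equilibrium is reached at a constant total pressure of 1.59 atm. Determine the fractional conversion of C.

Let X = conversion of C (basis 1 mol C); extent of reaction ξ = 0.5X.
At extent ξ: n_C = 1 − X; n_D = 1.5X; n_I = 4.67 (inert).
n_T = Σnᵢ = 5.67 + 0.5X.
With p_i = (n_i/n_T)P, K_p = p_D^3 / (p_C^2).
This yields a degree-3 equation in X; solving on (0,1), X = 0.134.

X = 0.134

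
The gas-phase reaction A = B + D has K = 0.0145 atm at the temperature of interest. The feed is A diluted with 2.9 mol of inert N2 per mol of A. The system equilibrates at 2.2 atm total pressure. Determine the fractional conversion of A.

X = 0.151

Let X = conversion of A (basis 1 mol A); extent of reaction ξ = X.
Mole table: n_A = 1 − X; n_B = X; n_D = X; n_I = 2.9 (inert).
Summing: n_T = 3.9 + X.
With p_i = (n_i/n_T)P, K = p_B p_D / (p_A).
This yields a degree-2 equation in X; solving on (0,1), X = 0.151.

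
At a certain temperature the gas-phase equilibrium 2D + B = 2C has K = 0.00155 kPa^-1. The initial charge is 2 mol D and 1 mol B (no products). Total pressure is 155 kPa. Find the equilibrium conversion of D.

X = 0.207

Take 2 mol D as basis and let X be its fractional conversion, so ξ = X.
Mole table: n_D = 2 − 2X; n_B = 1 − X; n_C = 2X.
Summing: n_T = 3 − X.
Mole fractions y_i = n_i/n_T; K = p_C^2 / (p_D^2 p_B) with p_i = y_i·P.
Equating to 0.00155 kPa^-1 and solving on 0 < X < 1: X = 0.207.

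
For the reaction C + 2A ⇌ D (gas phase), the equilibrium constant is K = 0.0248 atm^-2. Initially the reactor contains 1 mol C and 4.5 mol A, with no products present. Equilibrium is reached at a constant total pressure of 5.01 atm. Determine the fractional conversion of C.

Let X = conversion of C (basis 1 mol C); extent of reaction ξ = X.
At extent ξ: n_C = 1 − X; n_A = 4.5 − 2X; n_D = X.
Summing: n_T = 5.5 − 2X.
y_i = n_i/n_T, p_i = y_i·P. K = p_D / (p_C p_A^2).
Equating to 0.0248 atm^-2 and solving on 0 < X < 1: X = 0.284.

X = 0.284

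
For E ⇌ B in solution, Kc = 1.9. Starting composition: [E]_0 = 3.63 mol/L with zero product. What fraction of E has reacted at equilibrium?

Let X = conversion of E; extent ξ = 3.63·X mol/L.
Concentrations: [E] = 3.63 − 3.63X; [B] = 3.63X.
Kc = [B] / ([E]).
This equals 1.9 at X = 0.655 (the root in 0 < X < 1).

X = 0.655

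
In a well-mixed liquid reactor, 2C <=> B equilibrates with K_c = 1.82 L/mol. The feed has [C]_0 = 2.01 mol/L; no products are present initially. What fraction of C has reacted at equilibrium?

X = 0.692

Let X = conversion of C; extent ξ = 2.01X/2 mol/L.
Concentrations: [C] = 2.01 − 2.01X; [B] = 1X.
K_c = [B] / ([C]^2).
Setting equal to 1.82 and solving for X on (0,1) gives X = 0.692.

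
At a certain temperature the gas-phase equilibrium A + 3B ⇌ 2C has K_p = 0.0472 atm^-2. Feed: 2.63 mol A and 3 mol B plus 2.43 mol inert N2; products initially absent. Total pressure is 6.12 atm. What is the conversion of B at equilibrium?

X = 0.362

Take 3 mol B as basis and let X be its fractional conversion, so ξ = X.
Moles: n_A = 2.63 − X; n_B = 3 − 3X; n_C = 2X; n_I = 2.43 (inert).
Summing: n_T = 8.06 − 2X.
With p_i = (n_i/n_T)P, K_p = p_C^2 / (p_A p_B^3).
Substituting and setting equal to 0.0472 atm^-2 gives a polynomial in X; the root in (0,1) is X = 0.362.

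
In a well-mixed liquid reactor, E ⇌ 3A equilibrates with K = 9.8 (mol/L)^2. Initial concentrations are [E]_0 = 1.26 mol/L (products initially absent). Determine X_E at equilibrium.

Let X = conversion of E; extent ξ = 1.26·X mol/L.
Concentrations: [E] = 1.26 − 1.26X; [A] = 3.78X.
K = [A]^3 / ([E]).
Setting equal to 9.8 and solving for X on (0,1) gives X = 0.489.

X = 0.489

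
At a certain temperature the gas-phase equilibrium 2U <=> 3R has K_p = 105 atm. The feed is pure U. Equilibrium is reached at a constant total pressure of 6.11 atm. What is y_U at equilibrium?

y_U = 0.179

Let X = conversion of U (basis 1 mol U); extent of reaction ξ = 0.5X.
At extent ξ: n_U = 1 − X; n_R = 1.5X.
Total moles n_T = 1 + 0.5X.
Mole fractions y_i = n_i/n_T; K_p = p_R^3 / (p_U^2) with p_i = y_i·P.
Substituting and setting equal to 105 atm gives a polynomial in X; the root in (0,1) is X = 0.753.
Then n_U = 0.247, n_T = 1.38, so y_U = 0.179.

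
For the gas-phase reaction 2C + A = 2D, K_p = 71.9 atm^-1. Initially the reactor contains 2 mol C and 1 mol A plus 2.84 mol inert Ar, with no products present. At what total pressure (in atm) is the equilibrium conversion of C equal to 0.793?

Basis: 2 mol C initially; let X = conversion of C. Extent ξ = X.
Moles: n_C = 2 − 2X; n_A = 1 − X; n_D = 2X; n_I = 2.84 (inert).
Summing: n_T = 5.84 − X.
K_p = p_D^2 / (p_C^2 p_A) with p_i = (n_i/n_T)·P.
At X = 0.793: the mole-fraction product g(X) = Π y_i^ν_i = 357.8. Since K_p = g(X)·P^{-1}, P = (g/K_p)^(1/1) = (357.8/71.9)^(1/1) = 4.98 atm.

P = 4.98 atm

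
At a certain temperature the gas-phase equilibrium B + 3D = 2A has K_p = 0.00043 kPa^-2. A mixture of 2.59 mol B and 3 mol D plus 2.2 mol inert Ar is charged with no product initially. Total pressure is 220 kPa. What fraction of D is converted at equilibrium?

X = 0.612

Let X = conversion of D (basis 3 mol D); extent of reaction ξ = X.
Mole table: n_B = 2.59 − X; n_D = 3 − 3X; n_A = 2X; n_I = 2.2 (inert).
Total moles n_T = 7.79 − 2X.
y_i = n_i/n_T, p_i = y_i·P. K_p = p_A^2 / (p_B p_D^3).
Equating to 0.00043 kPa^-2 and solving on 0 < X < 1: X = 0.612.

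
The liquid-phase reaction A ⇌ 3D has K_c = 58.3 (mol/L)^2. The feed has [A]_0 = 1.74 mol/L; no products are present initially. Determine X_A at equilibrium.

X = 0.637

Let X = conversion of A; extent ξ = 1.74·X mol/L.
Concentrations: [A] = 1.74 − 1.74X; [D] = 5.22X.
K_c = [D]^3 / ([A]).
Setting equal to 58.3 and solving for X on (0,1) gives X = 0.637.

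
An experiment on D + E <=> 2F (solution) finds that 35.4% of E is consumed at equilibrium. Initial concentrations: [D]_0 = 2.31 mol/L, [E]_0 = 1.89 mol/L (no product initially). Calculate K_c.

Let X = conversion of E.
Concentrations: [D] = 2.31 − 1.89X; [E] = 1.89 − 1.89X; [F] = 3.78X.
At X = 0.354: [D] = 1.64, [E] = 1.22, [F] = 1.34.
K_c = [F]^2 / ([D] [E]) = 0.894.

K_c = 0.894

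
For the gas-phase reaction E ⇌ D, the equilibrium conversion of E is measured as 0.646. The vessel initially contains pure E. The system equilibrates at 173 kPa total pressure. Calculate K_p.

Basis: 1 mol E initially; let X = conversion of E. Extent ξ = X.
Moles: n_E = 1 − X; n_D = X.
Total moles n_T = 1 (Δν = 0, constant).
At X = 0.646: n_E = 0.354, n_D = 0.646, n_T = 1.
p_i = (n_i/n_T)·P. K_p = p_D / (p_E) = 1.82.

K_p = 1.82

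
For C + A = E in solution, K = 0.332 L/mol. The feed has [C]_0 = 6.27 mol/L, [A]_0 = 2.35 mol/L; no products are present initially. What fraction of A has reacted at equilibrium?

X = 0.616

Let X = conversion of A; extent ξ = 2.35·X mol/L.
Concentrations: [C] = 6.27 − 2.35X; [A] = 2.35 − 2.35X; [E] = 2.35X.
K = [E] / ([C] [A]).
Equating to 0.332 L/mol: the physical root is X = 0.616.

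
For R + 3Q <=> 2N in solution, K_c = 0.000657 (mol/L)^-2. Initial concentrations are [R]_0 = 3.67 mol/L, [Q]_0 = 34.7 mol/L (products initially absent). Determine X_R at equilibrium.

Let X = conversion of R; extent ξ = 3.67·X mol/L.
Concentrations: [R] = 3.67 − 3.67X; [Q] = 34.7 − 11X; [N] = 7.34X.
K_c = [N]^2 / ([R] [Q]^3).
Solving K_c = 0.000657 for X ∈ (0,1): X = 0.614.

X = 0.614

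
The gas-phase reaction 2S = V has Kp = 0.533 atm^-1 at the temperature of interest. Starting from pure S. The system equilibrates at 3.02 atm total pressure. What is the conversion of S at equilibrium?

Let X = conversion of S (basis 1 mol S); extent of reaction ξ = 0.5X.
Mole table: n_S = 1 − X; n_V = 0.5X.
Summing: n_T = 1 − 0.5X.
y_i = n_i/n_T, p_i = y_i·P. Kp = p_V / (p_S^2).
Setting this equal to 0.533 atm^-1 and taking the physical root (0 < X < 1) gives X = 0.633.

X = 0.633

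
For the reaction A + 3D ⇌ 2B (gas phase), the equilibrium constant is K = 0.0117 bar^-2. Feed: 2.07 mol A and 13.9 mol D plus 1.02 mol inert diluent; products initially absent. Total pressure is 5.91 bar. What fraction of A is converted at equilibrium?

X = 0.421

Let X = conversion of A (basis 2.07 mol A); extent of reaction ξ = 2.07X.
Mole table: n_A = 2.07 − 2.07X; n_D = 13.9 − 6.21X; n_B = 4.14X; n_I = 1.02 (inert).
n_T = Σnᵢ = 17 − 4.14X.
With p_i = (n_i/n_T)P, K = p_B^2 / (p_A p_D^3).
Substituting and setting equal to 0.0117 bar^-2 gives a polynomial in X; the root in (0,1) is X = 0.421.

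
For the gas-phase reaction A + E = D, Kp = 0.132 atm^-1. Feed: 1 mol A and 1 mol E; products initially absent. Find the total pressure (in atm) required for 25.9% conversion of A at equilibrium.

P = 6.22 atm

Take 1 mol A as basis and let X be its fractional conversion, so ξ = X.
Moles: n_A = 1 − X; n_E = 1 − X; n_D = X.
Summing: n_T = 2 − X.
Kp = p_D / (p_A p_E) with p_i = (n_i/n_T)·P.
At X = 0.259: the mole-fraction product g(X) = Π y_i^ν_i = 0.8212. Since Kp = g(X)·P^{-1}, P = (g/Kp)^(1/1) = (0.8212/0.132)^(1/1) = 6.22 atm.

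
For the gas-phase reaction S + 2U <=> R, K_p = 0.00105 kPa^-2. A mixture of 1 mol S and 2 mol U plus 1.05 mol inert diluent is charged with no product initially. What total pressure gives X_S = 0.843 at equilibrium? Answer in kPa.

P = 538 kPa

Basis: 1 mol S initially; let X = conversion of S. Extent ξ = X.
At extent ξ: n_S = 1 − X; n_U = 2 − 2X; n_R = X; n_I = 1.05 (inert).
n_T = Σnᵢ = 4.05 − 2X.
K_p = p_R / (p_S p_U^2) with p_i = (n_i/n_T)·P.
At X = 0.843: the mole-fraction product g(X) = Π y_i^ν_i = 304.3. Since K_p = g(X)·P^{-2}, P = (g/K_p)^(1/2) = (304.3/0.00105)^(1/2) = 538 kPa.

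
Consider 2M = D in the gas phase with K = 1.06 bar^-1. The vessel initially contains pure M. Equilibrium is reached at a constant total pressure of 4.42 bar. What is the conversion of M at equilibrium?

X = 0.775

Basis: 1 mol M initially; let X = conversion of M. Extent ξ = 0.5X.
Moles: n_M = 1 − X; n_D = 0.5X.
n_T = Σnᵢ = 1 − 0.5X.
Mole fractions y_i = n_i/n_T; K = p_D / (p_M^2) with p_i = y_i·P.
This yields a degree-2 equation in X; solving on (0,1), X = 0.775.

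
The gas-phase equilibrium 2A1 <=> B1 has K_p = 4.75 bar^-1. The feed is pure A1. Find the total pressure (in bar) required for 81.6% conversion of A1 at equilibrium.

Take 1 mol A1 as basis and let X be its fractional conversion, so ξ = 0.5X.
Moles: n_A1 = 1 − X; n_B1 = 0.5X.
Summing: n_T = 1 − 0.5X.
K_p = p_B1 / (p_A1^2) with p_i = (n_i/n_T)·P.
At X = 0.816: the mole-fraction product g(X) = Π y_i^ν_i = 7.134. Since K_p = g(X)·P^{-1}, P = (g/K_p)^(1/1) = (7.134/4.75)^(1/1) = 1.5 bar.

P = 1.5 bar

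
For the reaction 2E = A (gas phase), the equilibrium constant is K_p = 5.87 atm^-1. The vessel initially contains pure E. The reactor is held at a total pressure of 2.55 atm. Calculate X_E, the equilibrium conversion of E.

Take 1 mol E as basis and let X be its fractional conversion, so ξ = 0.5X.
At extent ξ: n_E = 1 − X; n_A = 0.5X.
Total moles n_T = 1 − 0.5X.
Mole fractions y_i = n_i/n_T; K_p = p_A / (p_E^2) with p_i = y_i·P.
This yields a degree-2 equation in X; solving on (0,1), X = 0.872.

X = 0.872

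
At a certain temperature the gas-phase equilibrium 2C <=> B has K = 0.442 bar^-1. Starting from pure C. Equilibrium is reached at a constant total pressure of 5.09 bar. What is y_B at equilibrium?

Basis: 1 mol C initially; let X = conversion of C. Extent ξ = 0.5X.
Moles: n_C = 1 − X; n_B = 0.5X.
Summing: n_T = 1 − 0.5X.
Mole fractions y_i = n_i/n_T; K = p_B / (p_C^2) with p_i = y_i·P.
Equating to 0.442 bar^-1 and solving on 0 < X < 1: X = 0.684.
Then n_B = 0.342, n_T = 0.658, so y_B = 0.519.

y_B = 0.519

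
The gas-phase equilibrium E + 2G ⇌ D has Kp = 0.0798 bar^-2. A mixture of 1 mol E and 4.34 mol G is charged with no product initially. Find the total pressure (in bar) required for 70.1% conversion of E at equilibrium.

P = 7.27 bar

Let X = conversion of E (basis 1 mol E); extent of reaction ξ = X.
Moles: n_E = 1 − X; n_G = 4.34 − 2X; n_D = X.
Summing: n_T = 5.34 − 2X.
Kp = p_D / (p_E p_G^2) with p_i = (n_i/n_T)·P.
At X = 0.701: the mole-fraction product g(X) = Π y_i^ν_i = 4.212. Since Kp = g(X)·P^{-2}, P = (g/Kp)^(1/2) = (4.212/0.0798)^(1/2) = 7.27 bar.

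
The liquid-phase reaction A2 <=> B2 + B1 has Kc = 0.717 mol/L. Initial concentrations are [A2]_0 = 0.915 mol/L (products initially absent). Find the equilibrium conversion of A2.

X = 0.576

Let X = conversion of A2; extent ξ = 0.915·X mol/L.
Concentrations: [A2] = 0.915 − 0.915X; [B2] = 0.915X; [B1] = 0.915X.
Kc = [B2] [B1] / ([A2]).
This equals 0.717 at X = 0.576 (the root in 0 < X < 1).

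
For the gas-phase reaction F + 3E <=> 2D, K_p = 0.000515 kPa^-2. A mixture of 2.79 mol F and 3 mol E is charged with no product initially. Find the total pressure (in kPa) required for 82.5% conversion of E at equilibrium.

Let X = conversion of E (basis 3 mol E); extent of reaction ξ = X.
Moles: n_F = 2.79 − X; n_E = 3 − 3X; n_D = 2X.
Summing: n_T = 5.79 − 2X.
K_p = p_D^2 / (p_F p_E^3) with p_i = (n_i/n_T)·P.
At X = 0.825: the mole-fraction product g(X) = Π y_i^ν_i = 164.1. Since K_p = g(X)·P^{-2}, P = (g/K_p)^(1/2) = (164.1/0.000515)^(1/2) = 564 kPa.

P = 564 kPa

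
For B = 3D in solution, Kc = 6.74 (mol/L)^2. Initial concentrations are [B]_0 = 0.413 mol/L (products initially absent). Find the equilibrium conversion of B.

X = 0.732

Let X = conversion of B; extent ξ = 0.413·X mol/L.
Concentrations: [B] = 0.413 − 0.413X; [D] = 1.24X.
Kc = [D]^3 / ([B]).
Solving Kc = 6.74 for X ∈ (0,1): X = 0.732.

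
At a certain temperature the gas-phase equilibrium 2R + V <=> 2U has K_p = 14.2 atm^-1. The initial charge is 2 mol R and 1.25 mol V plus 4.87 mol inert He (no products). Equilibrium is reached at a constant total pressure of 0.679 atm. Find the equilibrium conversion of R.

Let X = conversion of R (basis 2 mol R); extent of reaction ξ = X.
Moles: n_R = 2 − 2X; n_V = 1.25 − X; n_U = 2X; n_I = 4.87 (inert).
n_T = Σnᵢ = 8.12 − X.
Mole fractions y_i = n_i/n_T; K_p = p_U^2 / (p_R^2 p_V) with p_i = y_i·P.
Setting this equal to 14.2 atm^-1 and taking the physical root (0 < X < 1) gives X = 0.494.

X = 0.494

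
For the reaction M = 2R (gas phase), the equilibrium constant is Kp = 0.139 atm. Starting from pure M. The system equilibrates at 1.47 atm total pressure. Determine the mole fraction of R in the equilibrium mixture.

y_R = 0.264

Basis: 1 mol M initially; let X = conversion of M. Extent ξ = X.
Moles: n_M = 1 − X; n_R = 2X.
Total moles n_T = 1 + X.
y_i = n_i/n_T, p_i = y_i·P. Kp = p_R^2 / (p_M).
This yields a degree-2 equation in X; solving on (0,1), X = 0.152.
Then n_R = 0.304, n_T = 1.15, so y_R = 0.264.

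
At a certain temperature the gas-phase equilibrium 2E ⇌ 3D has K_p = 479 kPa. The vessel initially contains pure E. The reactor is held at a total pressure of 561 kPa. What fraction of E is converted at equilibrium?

Basis: 1 mol E initially; let X = conversion of E. Extent ξ = 0.5X.
Mole table: n_E = 1 − X; n_D = 1.5X.
Total moles n_T = 1 + 0.5X.
y_i = n_i/n_T, p_i = y_i·P. K_p = p_D^3 / (p_E^2).
Setting this equal to 479 kPa and taking the physical root (0 < X < 1) gives X = 0.453.

X = 0.453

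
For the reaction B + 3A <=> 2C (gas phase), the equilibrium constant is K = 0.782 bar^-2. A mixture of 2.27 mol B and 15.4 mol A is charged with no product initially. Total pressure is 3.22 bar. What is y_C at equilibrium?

Let X = conversion of B (basis 2.27 mol B); extent of reaction ξ = 2.27X.
Moles: n_B = 2.27 − 2.27X; n_A = 15.4 − 6.81X; n_C = 4.54X.
n_T = Σnᵢ = 17.7 − 4.54X.
y_i = n_i/n_T, p_i = y_i·P. K = p_C^2 / (p_B p_A^3).
Equating to 0.782 bar^-2 and solving on 0 < X < 1: X = 0.836.
Then n_C = 3.79, n_T = 13.9, so y_C = 0.273.

y_C = 0.273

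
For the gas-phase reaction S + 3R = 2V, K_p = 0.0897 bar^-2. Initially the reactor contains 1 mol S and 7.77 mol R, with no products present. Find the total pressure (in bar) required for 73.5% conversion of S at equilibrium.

P = 5.3 bar

Take 1 mol S as basis and let X be its fractional conversion, so ξ = X.
Moles: n_S = 1 − X; n_R = 7.77 − 3X; n_V = 2X.
n_T = Σnᵢ = 8.77 − 2X.
K_p = p_V^2 / (p_S p_R^3) with p_i = (n_i/n_T)·P.
At X = 0.735: the mole-fraction product g(X) = Π y_i^ν_i = 2.521. Since K_p = g(X)·P^{-2}, P = (g/K_p)^(1/2) = (2.521/0.0897)^(1/2) = 5.3 bar.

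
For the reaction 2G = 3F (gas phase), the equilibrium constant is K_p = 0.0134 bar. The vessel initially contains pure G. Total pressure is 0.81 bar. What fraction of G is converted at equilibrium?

Basis: 1 mol G initially; let X = conversion of G. Extent ξ = 0.5X.
At extent ξ: n_G = 1 − X; n_F = 1.5X.
Total moles n_T = 1 + 0.5X.
With p_i = (n_i/n_T)P, K_p = p_F^3 / (p_G^2).
Equating to 0.0134 bar and solving on 0 < X < 1: X = 0.156.

X = 0.156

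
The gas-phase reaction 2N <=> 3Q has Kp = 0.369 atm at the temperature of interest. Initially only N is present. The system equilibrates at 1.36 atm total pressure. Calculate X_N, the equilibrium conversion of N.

Take 1 mol N as basis and let X be its fractional conversion, so ξ = 0.5X.
Species balance: n_N = 1 − X; n_Q = 1.5X.
n_T = Σnᵢ = 1 + 0.5X.
y_i = n_i/n_T, p_i = y_i·P. Kp = p_Q^3 / (p_N^2).
This yields a degree-3 equation in X; solving on (0,1), X = 0.344.

X = 0.344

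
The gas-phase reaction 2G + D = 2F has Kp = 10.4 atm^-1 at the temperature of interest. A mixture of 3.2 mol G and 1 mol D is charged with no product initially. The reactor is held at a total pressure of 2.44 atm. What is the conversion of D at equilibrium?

X = 0.839

Take 1 mol D as basis and let X be its fractional conversion, so ξ = X.
Moles: n_G = 3.2 − 2X; n_D = 1 − X; n_F = 2X.
Summing: n_T = 4.2 − X.
Mole fractions y_i = n_i/n_T; Kp = p_F^2 / (p_G^2 p_D) with p_i = y_i·P.
Substituting and setting equal to 10.4 atm^-1 gives a polynomial in X; the root in (0,1) is X = 0.839.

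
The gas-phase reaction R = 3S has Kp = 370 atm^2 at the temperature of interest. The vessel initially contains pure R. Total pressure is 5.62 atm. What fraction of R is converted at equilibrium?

Basis: 1 mol R initially; let X = conversion of R. Extent ξ = X.
Moles: n_R = 1 − X; n_S = 3X.
n_T = Σnᵢ = 1 + 2X.
y_i = n_i/n_T, p_i = y_i·P. Kp = p_S^3 / (p_R).
Substituting and setting equal to 370 atm^2 gives a polynomial in X; the root in (0,1) is X = 0.818.

X = 0.818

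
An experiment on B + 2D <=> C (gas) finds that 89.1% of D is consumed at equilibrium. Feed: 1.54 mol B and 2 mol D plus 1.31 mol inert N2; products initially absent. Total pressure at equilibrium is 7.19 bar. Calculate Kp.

Take 2 mol D as basis and let X be its fractional conversion, so ξ = X.
At extent ξ: n_B = 1.54 − X; n_D = 2 − 2X; n_C = X; n_I = 1.31 (inert).
Total moles n_T = 4.85 − 2X.
At X = 0.891: n_B = 0.649, n_D = 0.218, n_C = 0.891, n_T = 3.07.
p_i = (n_i/n_T)·P. Kp = p_C / (p_B p_D^2) = 5.26 bar^-2.

Kp = 5.26 bar^-2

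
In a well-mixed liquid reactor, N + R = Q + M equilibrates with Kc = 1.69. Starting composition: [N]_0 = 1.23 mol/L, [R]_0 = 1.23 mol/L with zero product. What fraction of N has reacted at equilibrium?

X = 0.565

Let X = conversion of N; extent ξ = 1.23·X mol/L.
Concentrations: [N] = 1.23 − 1.23X; [R] = 1.23 − 1.23X; [Q] = 1.23X; [M] = 1.23X.
Kc = [Q] [M] / ([N] [R]).
Setting equal to 1.69 and solving for X on (0,1) gives X = 0.565.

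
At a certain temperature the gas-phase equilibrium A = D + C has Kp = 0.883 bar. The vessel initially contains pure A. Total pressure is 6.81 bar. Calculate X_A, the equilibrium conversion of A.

Basis: 1 mol A initially; let X = conversion of A. Extent ξ = X.
Species balance: n_A = 1 − X; n_D = X; n_C = X.
Total moles n_T = 1 + X.
With p_i = (n_i/n_T)P, Kp = p_D p_C / (p_A).
Substituting and setting equal to 0.883 bar gives a polynomial in X; the root in (0,1) is X = 0.339.

X = 0.339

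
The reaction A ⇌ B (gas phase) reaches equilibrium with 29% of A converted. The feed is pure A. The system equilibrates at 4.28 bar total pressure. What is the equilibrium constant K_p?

Basis: 1 mol A initially; let X = conversion of A. Extent ξ = X.
Moles: n_A = 1 − X; n_B = X.
Total moles n_T = 1 (Δν = 0, constant).
At X = 0.29: n_A = 0.71, n_B = 0.29, n_T = 1.
p_i = (n_i/n_T)·P. K_p = p_B / (p_A) = 0.408.

K_p = 0.408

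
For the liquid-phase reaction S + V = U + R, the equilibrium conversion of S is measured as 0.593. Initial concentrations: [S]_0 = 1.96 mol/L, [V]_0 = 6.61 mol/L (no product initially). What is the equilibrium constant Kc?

Kc = 0.311

Let X = conversion of S.
Concentrations: [S] = 1.96 − 1.96X; [V] = 6.61 − 1.96X; [U] = 1.96X; [R] = 1.96X.
At X = 0.593: [S] = 0.798, [V] = 5.45, [U] = 1.16, [R] = 1.16.
Kc = [U] [R] / ([S] [V]) = 0.311.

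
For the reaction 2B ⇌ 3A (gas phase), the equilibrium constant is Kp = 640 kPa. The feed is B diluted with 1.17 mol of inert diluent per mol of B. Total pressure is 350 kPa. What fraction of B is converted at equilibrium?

X = 0.599

Basis: 1 mol B initially; let X = conversion of B. Extent ξ = 0.5X.
Species balance: n_B = 1 − X; n_A = 1.5X; n_I = 1.17 (inert).
n_T = Σnᵢ = 2.17 + 0.5X.
Mole fractions y_i = n_i/n_T; Kp = p_A^3 / (p_B^2) with p_i = y_i·P.
This yields a degree-3 equation in X; solving on (0,1), X = 0.599.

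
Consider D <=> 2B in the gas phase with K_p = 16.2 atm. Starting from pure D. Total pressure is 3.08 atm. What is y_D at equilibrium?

Take 1 mol D as basis and let X be its fractional conversion, so ξ = X.
Species balance: n_D = 1 − X; n_B = 2X.
Summing: n_T = 1 + X.
y_i = n_i/n_T, p_i = y_i·P. K_p = p_B^2 / (p_D).
Setting this equal to 16.2 atm and taking the physical root (0 < X < 1) gives X = 0.754.
Then n_D = 0.246, n_T = 1.75, so y_D = 0.140.

y_D = 0.140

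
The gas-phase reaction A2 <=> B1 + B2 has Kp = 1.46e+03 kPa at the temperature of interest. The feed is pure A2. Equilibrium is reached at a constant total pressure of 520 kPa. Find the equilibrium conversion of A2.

X = 0.859

Basis: 1 mol A2 initially; let X = conversion of A2. Extent ξ = X.
Moles: n_A2 = 1 − X; n_B1 = X; n_B2 = X.
Summing: n_T = 1 + X.
Mole fractions y_i = n_i/n_T; Kp = p_B1 p_B2 / (p_A2) with p_i = y_i·P.
Substituting and setting equal to 1.46e+03 kPa gives a polynomial in X; the root in (0,1) is X = 0.859.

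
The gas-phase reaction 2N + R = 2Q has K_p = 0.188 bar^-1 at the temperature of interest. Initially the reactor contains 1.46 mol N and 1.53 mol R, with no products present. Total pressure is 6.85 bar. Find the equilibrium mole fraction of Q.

Take 1.46 mol N as basis and let X be its fractional conversion, so ξ = 0.73X.
Mole table: n_N = 1.46 − 1.46X; n_R = 1.53 − 0.73X; n_Q = 1.46X.
Total moles n_T = 2.99 − 0.73X.
Mole fractions y_i = n_i/n_T; K_p = p_Q^2 / (p_N^2 p_R) with p_i = y_i·P.
Setting this equal to 0.188 bar^-1 and taking the physical root (0 < X < 1) gives X = 0.433.
Then n_Q = 0.633, n_T = 2.67, so y_Q = 0.237.

y_Q = 0.237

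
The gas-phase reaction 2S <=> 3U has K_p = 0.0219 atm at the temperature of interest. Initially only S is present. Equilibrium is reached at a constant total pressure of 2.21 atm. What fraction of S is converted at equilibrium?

X = 0.133

Let X = conversion of S (basis 1 mol S); extent of reaction ξ = 0.5X.
At extent ξ: n_S = 1 − X; n_U = 1.5X.
Summing: n_T = 1 + 0.5X.
y_i = n_i/n_T, p_i = y_i·P. K_p = p_U^3 / (p_S^2).
Substituting and setting equal to 0.0219 atm gives a polynomial in X; the root in (0,1) is X = 0.133.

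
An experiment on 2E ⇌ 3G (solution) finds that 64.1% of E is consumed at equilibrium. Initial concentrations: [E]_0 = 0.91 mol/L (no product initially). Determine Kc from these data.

Kc = 6.28 mol/L

Let X = conversion of E.
Concentrations: [E] = 0.91 − 0.91X; [G] = 1.36X.
At X = 0.641: [E] = 0.327, [G] = 0.875.
Kc = [G]^3 / ([E]^2) = 6.28 mol/L.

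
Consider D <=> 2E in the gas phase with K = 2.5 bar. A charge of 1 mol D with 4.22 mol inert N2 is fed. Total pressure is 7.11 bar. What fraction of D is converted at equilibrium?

X = 0.501

Let X = conversion of D (basis 1 mol D); extent of reaction ξ = X.
Species balance: n_D = 1 − X; n_E = 2X; n_I = 4.22 (inert).
Total moles n_T = 5.22 + X.
With p_i = (n_i/n_T)P, K = p_E^2 / (p_D).
Equating to 2.5 bar and solving on 0 < X < 1: X = 0.501.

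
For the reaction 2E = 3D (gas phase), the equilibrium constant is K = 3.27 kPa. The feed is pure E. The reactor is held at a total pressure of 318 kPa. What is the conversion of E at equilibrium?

X = 0.135

Take 1 mol E as basis and let X be its fractional conversion, so ξ = 0.5X.
Mole table: n_E = 1 − X; n_D = 1.5X.
Summing: n_T = 1 + 0.5X.
With p_i = (n_i/n_T)P, K = p_D^3 / (p_E^2).
This yields a degree-3 equation in X; solving on (0,1), X = 0.135.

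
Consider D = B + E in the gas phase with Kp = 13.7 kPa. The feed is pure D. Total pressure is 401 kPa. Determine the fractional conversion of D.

X = 0.182

Basis: 1 mol D initially; let X = conversion of D. Extent ξ = X.
At extent ξ: n_D = 1 − X; n_B = X; n_E = X.
n_T = Σnᵢ = 1 + X.
With p_i = (n_i/n_T)P, Kp = p_B p_E / (p_D).
Setting this equal to 13.7 kPa and taking the physical root (0 < X < 1) gives X = 0.182.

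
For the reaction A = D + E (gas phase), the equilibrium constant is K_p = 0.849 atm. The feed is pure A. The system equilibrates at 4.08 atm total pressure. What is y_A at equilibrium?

Basis: 1 mol A initially; let X = conversion of A. Extent ξ = X.
Mole table: n_A = 1 − X; n_D = X; n_E = X.
n_T = Σnᵢ = 1 + X.
Mole fractions y_i = n_i/n_T; K_p = p_D p_E / (p_A) with p_i = y_i·P.
Equating to 0.849 atm and solving on 0 < X < 1: X = 0.415.
Then n_A = 0.585, n_T = 1.42, so y_A = 0.413.

y_A = 0.413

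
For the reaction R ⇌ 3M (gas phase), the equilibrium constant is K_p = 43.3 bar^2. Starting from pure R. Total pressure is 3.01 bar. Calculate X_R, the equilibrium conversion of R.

X = 0.681

Let X = conversion of R (basis 1 mol R); extent of reaction ξ = X.
Mole table: n_R = 1 − X; n_M = 3X.
n_T = Σnᵢ = 1 + 2X.
With p_i = (n_i/n_T)P, K_p = p_M^3 / (p_R).
Substituting and setting equal to 43.3 bar^2 gives a polynomial in X; the root in (0,1) is X = 0.681.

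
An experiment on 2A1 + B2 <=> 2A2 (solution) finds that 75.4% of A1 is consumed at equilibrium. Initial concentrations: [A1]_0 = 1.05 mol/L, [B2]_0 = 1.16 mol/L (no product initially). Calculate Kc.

Let X = conversion of A1.
Concentrations: [A1] = 1.05 − 1.05X; [B2] = 1.16 − 0.525X; [A2] = 1.05X.
At X = 0.754: [A1] = 0.258, [B2] = 0.764, [A2] = 0.792.
Kc = [A2]^2 / ([A1]^2 [B2]) = 12.3 L/mol.

Kc = 12.3 L/mol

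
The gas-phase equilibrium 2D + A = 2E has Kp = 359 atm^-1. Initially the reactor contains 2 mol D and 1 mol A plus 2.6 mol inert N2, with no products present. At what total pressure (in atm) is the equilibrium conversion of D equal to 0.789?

P = 0.888 atm

Take 2 mol D as basis and let X be its fractional conversion, so ξ = X.
At extent ξ: n_D = 2 − 2X; n_A = 1 − X; n_E = 2X; n_I = 2.6 (inert).
Summing: n_T = 5.6 − X.
Kp = p_E^2 / (p_D^2 p_A) with p_i = (n_i/n_T)·P.
At X = 0.789: the mole-fraction product g(X) = Π y_i^ν_i = 318.8. Since Kp = g(X)·P^{-1}, P = (g/Kp)^(1/1) = (318.8/359)^(1/1) = 0.888 atm.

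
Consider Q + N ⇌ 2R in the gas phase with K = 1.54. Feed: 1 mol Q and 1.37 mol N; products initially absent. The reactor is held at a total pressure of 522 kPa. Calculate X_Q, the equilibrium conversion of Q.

Take 1 mol Q as basis and let X be its fractional conversion, so ξ = X.
At extent ξ: n_Q = 1 − X; n_N = 1.37 − X; n_R = 2X.
Since Δν = 0, n_T = 2.37 throughout.
With p_i = (n_i/n_T)P, K = p_R^2 / (p_Q p_N).
Equating to 1.54 and solving on 0 < X < 1: X = 0.445.

X = 0.445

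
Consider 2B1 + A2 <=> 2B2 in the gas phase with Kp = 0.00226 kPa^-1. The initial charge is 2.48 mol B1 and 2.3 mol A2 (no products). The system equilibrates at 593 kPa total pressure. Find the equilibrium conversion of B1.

Basis: 2.48 mol B1 initially; let X = conversion of B1. Extent ξ = 1.24X.
Species balance: n_B1 = 2.48 − 2.48X; n_A2 = 2.3 − 1.24X; n_B2 = 2.48X.
Summing: n_T = 4.78 − 1.24X.
Mole fractions y_i = n_i/n_T; Kp = p_B2^2 / (p_B1^2 p_A2) with p_i = y_i·P.
Equating to 0.00226 kPa^-1 and solving on 0 < X < 1: X = 0.428.

X = 0.428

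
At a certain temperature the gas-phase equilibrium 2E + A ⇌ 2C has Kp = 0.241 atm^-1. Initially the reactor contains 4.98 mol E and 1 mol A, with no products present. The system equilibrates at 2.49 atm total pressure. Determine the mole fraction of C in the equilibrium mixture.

Take 1 mol A as basis and let X be its fractional conversion, so ξ = X.
Moles: n_E = 4.98 − 2X; n_A = 1 − X; n_C = 2X.
n_T = Σnᵢ = 5.98 − X.
y_i = n_i/n_T, p_i = y_i·P. Kp = p_C^2 / (p_E^2 p_A).
Equating to 0.241 atm^-1 and solving on 0 < X < 1: X = 0.479.
Then n_C = 0.959, n_T = 5.5, so y_C = 0.174.

y_C = 0.174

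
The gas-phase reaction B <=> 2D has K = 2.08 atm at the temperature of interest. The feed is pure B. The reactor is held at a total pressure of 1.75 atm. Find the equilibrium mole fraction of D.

y_D = 0.647

Let X = conversion of B (basis 1 mol B); extent of reaction ξ = X.
Moles: n_B = 1 − X; n_D = 2X.
Total moles n_T = 1 + X.
With p_i = (n_i/n_T)P, K = p_D^2 / (p_B).
This yields a degree-2 equation in X; solving on (0,1), X = 0.479.
Then n_D = 0.957, n_T = 1.48, so y_D = 0.647.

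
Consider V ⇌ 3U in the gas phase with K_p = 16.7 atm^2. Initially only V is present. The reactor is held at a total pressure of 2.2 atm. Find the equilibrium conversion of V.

Let X = conversion of V (basis 1 mol V); extent of reaction ξ = X.
Species balance: n_V = 1 − X; n_U = 3X.
Total moles n_T = 1 + 2X.
With p_i = (n_i/n_T)P, K_p = p_U^3 / (p_V).
This yields a degree-3 equation in X; solving on (0,1), X = 0.624.

X = 0.624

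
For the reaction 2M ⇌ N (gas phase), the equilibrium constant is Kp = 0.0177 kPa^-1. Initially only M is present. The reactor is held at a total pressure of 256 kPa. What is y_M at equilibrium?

y_M = 0.372

Take 1 mol M as basis and let X be its fractional conversion, so ξ = 0.5X.
Mole table: n_M = 1 − X; n_N = 0.5X.
Summing: n_T = 1 − 0.5X.
Mole fractions y_i = n_i/n_T; Kp = p_N / (p_M^2) with p_i = y_i·P.
Setting this equal to 0.0177 kPa^-1 and taking the physical root (0 < X < 1) gives X = 0.771.
Then n_M = 0.229, n_T = 0.614, so y_M = 0.372.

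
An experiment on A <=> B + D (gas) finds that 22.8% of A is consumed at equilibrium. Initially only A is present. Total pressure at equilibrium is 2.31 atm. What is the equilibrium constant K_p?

K_p = 0.127 atm

Basis: 1 mol A initially; let X = conversion of A. Extent ξ = X.
Species balance: n_A = 1 − X; n_B = X; n_D = X.
n_T = Σnᵢ = 1 + X.
At X = 0.228: n_A = 0.772, n_B = 0.228, n_D = 0.228, n_T = 1.23.
p_i = (n_i/n_T)·P. K_p = p_B p_D / (p_A) = 0.127 atm.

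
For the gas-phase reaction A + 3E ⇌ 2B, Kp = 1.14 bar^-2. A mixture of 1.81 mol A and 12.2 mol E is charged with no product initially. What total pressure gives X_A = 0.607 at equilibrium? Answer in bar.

P = 1.08 bar

Take 1.81 mol A as basis and let X be its fractional conversion, so ξ = 1.81X.
Mole table: n_A = 1.81 − 1.81X; n_E = 12.2 − 5.43X; n_B = 3.62X.
Total moles n_T = 14 − 3.62X.
Kp = p_B^2 / (p_A p_E^3) with p_i = (n_i/n_T)·P.
At X = 0.607: the mole-fraction product g(X) = Π y_i^ν_i = 1.342. Since Kp = g(X)·P^{-2}, P = (g/Kp)^(1/2) = (1.342/1.14)^(1/2) = 1.08 bar.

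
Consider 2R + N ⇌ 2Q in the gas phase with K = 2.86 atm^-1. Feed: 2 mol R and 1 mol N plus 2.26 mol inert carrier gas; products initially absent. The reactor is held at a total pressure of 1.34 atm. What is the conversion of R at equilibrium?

X = 0.406

Let X = conversion of R (basis 2 mol R); extent of reaction ξ = X.
Mole table: n_R = 2 − 2X; n_N = 1 − X; n_Q = 2X; n_I = 2.26 (inert).
Summing: n_T = 5.26 − X.
With p_i = (n_i/n_T)P, K = p_Q^2 / (p_R^2 p_N).
This yields a degree-3 equation in X; solving on (0,1), X = 0.406.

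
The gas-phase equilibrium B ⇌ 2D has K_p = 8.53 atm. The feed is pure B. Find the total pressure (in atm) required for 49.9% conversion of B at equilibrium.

P = 6.43 atm

Take 1 mol B as basis and let X be its fractional conversion, so ξ = X.
Mole table: n_B = 1 − X; n_D = 2X.
n_T = Σnᵢ = 1 + X.
K_p = p_D^2 / (p_B) with p_i = (n_i/n_T)·P.
At X = 0.499: the mole-fraction product g(X) = Π y_i^ν_i = 1.326. Since K_p = g(X)·P^{1}, P = (K_p/g)^(1/1) = (8.53/1.326)^(1/1) = 6.43 atm.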